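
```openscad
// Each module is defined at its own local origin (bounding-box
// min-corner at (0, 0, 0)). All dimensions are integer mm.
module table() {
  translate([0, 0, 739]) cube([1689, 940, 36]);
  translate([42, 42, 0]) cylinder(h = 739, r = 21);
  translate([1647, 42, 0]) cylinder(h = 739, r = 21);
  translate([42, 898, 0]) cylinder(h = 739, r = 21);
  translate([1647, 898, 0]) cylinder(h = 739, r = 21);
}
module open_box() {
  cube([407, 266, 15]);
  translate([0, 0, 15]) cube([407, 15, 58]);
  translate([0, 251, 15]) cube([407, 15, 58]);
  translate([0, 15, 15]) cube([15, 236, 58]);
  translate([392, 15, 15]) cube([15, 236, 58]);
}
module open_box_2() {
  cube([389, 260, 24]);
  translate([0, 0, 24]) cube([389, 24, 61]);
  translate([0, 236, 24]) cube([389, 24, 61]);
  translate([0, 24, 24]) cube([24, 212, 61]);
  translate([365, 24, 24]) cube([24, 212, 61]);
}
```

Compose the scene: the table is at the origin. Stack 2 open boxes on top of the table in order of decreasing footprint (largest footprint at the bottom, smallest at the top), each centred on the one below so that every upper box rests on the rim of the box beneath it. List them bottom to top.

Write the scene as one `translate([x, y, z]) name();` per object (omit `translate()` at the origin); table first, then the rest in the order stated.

table();
translate([641, 337, 775]) open_box();
translate([650, 340, 848]) open_box_2();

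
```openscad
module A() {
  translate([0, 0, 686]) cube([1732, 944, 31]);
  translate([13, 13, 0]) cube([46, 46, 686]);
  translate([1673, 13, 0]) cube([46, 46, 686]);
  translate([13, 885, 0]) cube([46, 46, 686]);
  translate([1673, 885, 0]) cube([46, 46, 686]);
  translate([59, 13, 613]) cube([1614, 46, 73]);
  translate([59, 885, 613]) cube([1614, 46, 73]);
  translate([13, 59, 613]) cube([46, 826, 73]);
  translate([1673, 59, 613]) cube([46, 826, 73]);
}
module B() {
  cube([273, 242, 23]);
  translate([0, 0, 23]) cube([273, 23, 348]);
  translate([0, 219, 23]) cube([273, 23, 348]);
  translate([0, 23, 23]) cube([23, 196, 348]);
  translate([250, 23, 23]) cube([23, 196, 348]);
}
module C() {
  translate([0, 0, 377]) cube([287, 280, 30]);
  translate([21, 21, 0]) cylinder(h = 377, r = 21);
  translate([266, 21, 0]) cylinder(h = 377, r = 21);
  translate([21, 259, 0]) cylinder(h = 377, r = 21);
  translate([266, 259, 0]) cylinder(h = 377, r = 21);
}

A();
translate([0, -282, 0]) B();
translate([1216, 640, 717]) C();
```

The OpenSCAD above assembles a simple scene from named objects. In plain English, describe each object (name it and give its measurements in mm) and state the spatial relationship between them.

A is a table with a 1732×944 mm rectangular top, 31 mm thick, top surface at z = 717 mm, supported by four 46×46 mm square legs, each inset 13 mm from the nearest pair of top edges, running from the floor. Four apron rails, 46 mm thick and 73 mm tall, run between adjacent legs with their top edges flush with the underside of the top and their outer faces flush with the legs' outer faces.

B is an open-topped rectangular box: outside dimensions 273×242×371 mm, with a uniform wall and base thickness of 23 mm. The base is a full 273×242 slab on the floor; four walls sit on top of the base. The front and back walls (the −y and +y sides) span the full width; the two side walls fit between them.

C is a four-legged stool. The seat is a 287×280×30 mm slab whose top surface is at z = 407 mm; four round legs, each 42 mm in diameter, run from the floor (z = 0) to the underside of the seat, each leg's axis is inset half a diameter from the nearest pair of seat edges (so the leg's bounding box is flush with the corner).

The open box is on the floor beside the table on its −y side. The stool is on top of the table.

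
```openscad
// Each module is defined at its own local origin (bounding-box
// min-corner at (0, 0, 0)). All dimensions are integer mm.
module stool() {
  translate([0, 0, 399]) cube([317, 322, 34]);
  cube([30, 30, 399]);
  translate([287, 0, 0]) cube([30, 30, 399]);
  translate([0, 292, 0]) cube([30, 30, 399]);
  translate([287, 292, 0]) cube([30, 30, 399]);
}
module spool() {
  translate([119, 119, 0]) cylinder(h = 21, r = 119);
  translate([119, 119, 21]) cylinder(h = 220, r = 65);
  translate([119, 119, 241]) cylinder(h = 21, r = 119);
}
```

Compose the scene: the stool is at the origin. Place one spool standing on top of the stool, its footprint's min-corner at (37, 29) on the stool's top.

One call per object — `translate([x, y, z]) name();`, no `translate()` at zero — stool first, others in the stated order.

stool();
translate([37, 29, 433]) spool();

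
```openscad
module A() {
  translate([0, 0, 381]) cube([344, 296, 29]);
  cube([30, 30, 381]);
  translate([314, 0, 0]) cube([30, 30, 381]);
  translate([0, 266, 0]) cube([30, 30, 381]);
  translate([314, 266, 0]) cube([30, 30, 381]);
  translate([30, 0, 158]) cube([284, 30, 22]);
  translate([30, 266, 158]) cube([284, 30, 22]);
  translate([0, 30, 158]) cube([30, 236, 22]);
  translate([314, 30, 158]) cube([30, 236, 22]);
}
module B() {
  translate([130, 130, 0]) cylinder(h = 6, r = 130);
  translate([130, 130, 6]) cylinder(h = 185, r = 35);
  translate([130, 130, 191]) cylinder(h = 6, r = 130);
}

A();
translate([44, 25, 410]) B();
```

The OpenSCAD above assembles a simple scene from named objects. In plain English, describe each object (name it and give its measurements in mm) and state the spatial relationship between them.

A is a four-legged stool. The seat is a 344×296×29 mm slab whose top surface is at z = 410 mm; four square legs, each 30×30 mm in cross-section, run from the floor (z = 0) to the underside of the seat, each flush with a corner of the seat. Four stretchers, 30 mm wide and 22 mm tall, connect adjacent legs with their undersides at z = 158 mm, each running between the inner faces of the legs it joins and aligned with the legs' outer faces on the other axis.

B is a spool: two coaxial disc flanges of radius 130 mm and thickness 6 mm, joined by a core cylinder of radius 35 mm and height 185 mm. The lower flange rests on z = 0 and the three cylinders share a vertical axis.

The spool is on top of the stool.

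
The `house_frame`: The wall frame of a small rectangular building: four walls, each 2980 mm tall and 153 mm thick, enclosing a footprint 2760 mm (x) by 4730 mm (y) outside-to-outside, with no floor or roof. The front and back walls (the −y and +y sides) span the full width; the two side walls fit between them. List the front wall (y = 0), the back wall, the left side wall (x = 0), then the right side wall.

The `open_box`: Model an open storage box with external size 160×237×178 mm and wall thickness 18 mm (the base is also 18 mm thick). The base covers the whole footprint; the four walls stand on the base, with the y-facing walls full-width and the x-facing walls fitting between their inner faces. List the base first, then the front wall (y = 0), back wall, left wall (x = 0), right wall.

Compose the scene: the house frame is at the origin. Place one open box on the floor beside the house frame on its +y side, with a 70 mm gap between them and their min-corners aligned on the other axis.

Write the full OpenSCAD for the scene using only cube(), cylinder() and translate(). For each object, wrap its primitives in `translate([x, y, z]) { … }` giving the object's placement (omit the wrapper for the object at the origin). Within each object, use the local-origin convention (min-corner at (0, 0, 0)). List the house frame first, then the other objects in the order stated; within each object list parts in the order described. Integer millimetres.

cube([2760, 153, 2980]);
translate([0, 4577, 0]) cube([2760, 153, 2980]);
translate([0, 153, 0]) cube([153, 4424, 2980]);
translate([2607, 153, 0]) cube([153, 4424, 2980]);
translate([0, 4800, 0]) {
  cube([160, 237, 18]);
  translate([0, 0, 18]) cube([160, 18, 160]);
  translate([0, 219, 18]) cube([160, 18, 160]);
  translate([0, 18, 18]) cube([18, 201, 160]);
  translate([142, 18, 18]) cube([18, 201, 160]);
}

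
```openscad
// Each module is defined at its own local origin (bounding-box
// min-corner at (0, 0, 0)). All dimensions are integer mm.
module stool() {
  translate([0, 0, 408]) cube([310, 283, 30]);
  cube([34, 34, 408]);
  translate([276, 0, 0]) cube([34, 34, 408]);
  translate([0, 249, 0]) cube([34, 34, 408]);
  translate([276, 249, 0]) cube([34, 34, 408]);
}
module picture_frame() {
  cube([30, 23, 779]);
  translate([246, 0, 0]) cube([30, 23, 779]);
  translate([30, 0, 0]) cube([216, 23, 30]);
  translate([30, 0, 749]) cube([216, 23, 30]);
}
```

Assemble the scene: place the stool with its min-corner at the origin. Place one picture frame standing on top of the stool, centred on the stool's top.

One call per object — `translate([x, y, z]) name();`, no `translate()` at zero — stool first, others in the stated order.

stool();
translate([17, 130, 438]) picture_frame();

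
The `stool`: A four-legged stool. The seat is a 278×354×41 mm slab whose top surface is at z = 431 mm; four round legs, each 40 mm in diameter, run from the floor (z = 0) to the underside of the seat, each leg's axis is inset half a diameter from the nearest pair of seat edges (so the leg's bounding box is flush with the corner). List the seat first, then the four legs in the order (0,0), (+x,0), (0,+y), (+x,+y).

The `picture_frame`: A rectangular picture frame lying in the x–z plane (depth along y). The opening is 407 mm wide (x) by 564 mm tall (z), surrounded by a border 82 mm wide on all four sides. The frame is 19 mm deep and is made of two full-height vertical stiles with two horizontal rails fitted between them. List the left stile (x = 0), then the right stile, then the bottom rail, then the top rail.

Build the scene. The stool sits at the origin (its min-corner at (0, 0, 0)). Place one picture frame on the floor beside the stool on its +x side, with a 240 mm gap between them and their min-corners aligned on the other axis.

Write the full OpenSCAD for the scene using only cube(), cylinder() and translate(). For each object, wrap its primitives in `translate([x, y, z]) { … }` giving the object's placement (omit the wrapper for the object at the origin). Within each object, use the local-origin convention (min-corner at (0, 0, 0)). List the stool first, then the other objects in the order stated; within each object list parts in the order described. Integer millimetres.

translate([0, 0, 390]) cube([278, 354, 41]);
translate([20, 20, 0]) cylinder(h = 390, r = 20);
translate([258, 20, 0]) cylinder(h = 390, r = 20);
translate([20, 334, 0]) cylinder(h = 390, r = 20);
translate([258, 334, 0]) cylinder(h = 390, r = 20);
translate([518, 0, 0]) {
  cube([82, 19, 728]);
  translate([489, 0, 0]) cube([82, 19, 728]);
  translate([82, 0, 0]) cube([407, 19, 82]);
  translate([82, 0, 646]) cube([407, 19, 82]);
}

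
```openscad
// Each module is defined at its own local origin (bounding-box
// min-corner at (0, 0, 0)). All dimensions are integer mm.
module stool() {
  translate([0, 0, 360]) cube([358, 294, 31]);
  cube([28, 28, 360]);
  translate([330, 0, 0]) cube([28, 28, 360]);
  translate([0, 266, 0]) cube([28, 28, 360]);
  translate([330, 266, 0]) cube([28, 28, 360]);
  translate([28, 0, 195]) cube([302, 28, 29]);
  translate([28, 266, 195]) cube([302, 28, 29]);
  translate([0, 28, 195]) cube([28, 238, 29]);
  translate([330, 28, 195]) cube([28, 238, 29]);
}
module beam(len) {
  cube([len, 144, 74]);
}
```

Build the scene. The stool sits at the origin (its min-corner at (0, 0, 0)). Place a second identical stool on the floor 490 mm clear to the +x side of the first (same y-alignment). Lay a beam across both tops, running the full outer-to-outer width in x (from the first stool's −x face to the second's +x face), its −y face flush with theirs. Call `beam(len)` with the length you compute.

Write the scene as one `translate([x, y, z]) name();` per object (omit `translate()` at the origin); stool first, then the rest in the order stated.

stool();
translate([848, 0, 0]) stool();
translate([0, 0, 391]) beam(1206);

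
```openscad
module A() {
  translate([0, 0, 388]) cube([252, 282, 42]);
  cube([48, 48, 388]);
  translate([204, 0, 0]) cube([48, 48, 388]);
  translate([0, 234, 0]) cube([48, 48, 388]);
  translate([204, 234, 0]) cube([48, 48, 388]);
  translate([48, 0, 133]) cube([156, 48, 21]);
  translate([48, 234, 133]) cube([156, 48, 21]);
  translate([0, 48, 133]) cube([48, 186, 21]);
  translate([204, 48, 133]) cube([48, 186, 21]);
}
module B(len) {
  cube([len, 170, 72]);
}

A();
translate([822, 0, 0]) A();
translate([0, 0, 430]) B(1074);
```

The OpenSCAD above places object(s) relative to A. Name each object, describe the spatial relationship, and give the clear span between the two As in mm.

Second stool starts at x = 822; first ends at x = 252; clear span = 822 − 252 = 570 mm.

A is a stool. B is a beam. A beam spans the tops of two stools. The clear span between the two stools is 570 mm.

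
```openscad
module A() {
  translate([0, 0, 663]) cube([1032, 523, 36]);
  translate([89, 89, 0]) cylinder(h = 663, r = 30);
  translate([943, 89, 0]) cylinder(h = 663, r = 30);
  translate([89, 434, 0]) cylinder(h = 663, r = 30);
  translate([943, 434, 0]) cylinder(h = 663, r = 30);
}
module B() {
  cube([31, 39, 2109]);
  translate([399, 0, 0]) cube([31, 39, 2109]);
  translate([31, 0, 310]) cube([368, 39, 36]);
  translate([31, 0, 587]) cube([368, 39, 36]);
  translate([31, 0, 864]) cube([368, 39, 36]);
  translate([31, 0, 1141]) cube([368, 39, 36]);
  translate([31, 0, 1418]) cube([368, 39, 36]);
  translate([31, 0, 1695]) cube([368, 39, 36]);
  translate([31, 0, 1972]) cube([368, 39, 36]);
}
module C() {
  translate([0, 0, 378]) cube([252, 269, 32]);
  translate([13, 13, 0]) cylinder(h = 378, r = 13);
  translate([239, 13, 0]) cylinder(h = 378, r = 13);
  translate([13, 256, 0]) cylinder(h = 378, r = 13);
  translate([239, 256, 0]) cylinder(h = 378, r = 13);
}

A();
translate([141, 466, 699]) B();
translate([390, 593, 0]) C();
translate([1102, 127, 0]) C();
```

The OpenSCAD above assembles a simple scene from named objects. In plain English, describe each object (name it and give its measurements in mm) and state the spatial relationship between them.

A is a table: top 1032 mm (x) × 523 mm (y), 36 mm thick, upper face at z = 699 mm, on four round legs of 60 mm diameter, each leg's bounding box inset 59 mm from the nearest pair of top edges, running from z = 0 to the bottom of the top.

B is a wooden ladder with two side rails of 31×39 mm section and 2109 mm height, set 430 mm apart overall. Between them run 7 rectangular rungs (39 mm deep, 36 mm thick), front faces flush with the rails' −y face. The bottom of the first rung is 310 mm above the floor and each subsequent rung is 277 mm higher than the one below.

C is a four-legged stool. The seat is a 252×269×32 mm slab whose top surface is at z = 410 mm; four round legs, each 26 mm in diameter, run from the floor (z = 0) to the underside of the seat, each leg's axis is inset half a diameter from the nearest pair of seat edges (so the leg's bounding box is flush with the corner).

The ladder is on top of the table. Two stools sit around the table at the +y, +x sides.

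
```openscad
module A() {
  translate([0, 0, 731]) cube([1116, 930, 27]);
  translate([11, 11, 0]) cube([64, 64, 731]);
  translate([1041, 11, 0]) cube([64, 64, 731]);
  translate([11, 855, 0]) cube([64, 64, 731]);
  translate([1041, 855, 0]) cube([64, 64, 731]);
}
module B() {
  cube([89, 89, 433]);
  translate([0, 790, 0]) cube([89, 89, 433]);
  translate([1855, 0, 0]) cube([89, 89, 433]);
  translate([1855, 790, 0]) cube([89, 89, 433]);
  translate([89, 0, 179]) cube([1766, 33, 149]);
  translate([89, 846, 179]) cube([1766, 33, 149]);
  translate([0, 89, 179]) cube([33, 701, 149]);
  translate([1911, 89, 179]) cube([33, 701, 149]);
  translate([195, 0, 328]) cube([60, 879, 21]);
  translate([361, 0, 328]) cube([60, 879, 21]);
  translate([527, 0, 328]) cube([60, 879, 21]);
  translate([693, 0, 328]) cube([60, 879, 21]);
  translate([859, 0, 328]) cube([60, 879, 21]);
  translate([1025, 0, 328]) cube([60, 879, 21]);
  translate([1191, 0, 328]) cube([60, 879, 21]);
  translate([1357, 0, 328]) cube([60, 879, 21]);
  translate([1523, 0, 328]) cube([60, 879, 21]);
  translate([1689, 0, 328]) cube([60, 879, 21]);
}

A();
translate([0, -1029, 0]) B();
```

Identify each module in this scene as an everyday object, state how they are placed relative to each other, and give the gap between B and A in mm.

The bed frame's nearest face is 150 mm from the table's −y face.

A is a table. B is a bed frame. The bed frame is on the floor beside the table on its −y side. The gap between the bed frame and the table is 150 mm.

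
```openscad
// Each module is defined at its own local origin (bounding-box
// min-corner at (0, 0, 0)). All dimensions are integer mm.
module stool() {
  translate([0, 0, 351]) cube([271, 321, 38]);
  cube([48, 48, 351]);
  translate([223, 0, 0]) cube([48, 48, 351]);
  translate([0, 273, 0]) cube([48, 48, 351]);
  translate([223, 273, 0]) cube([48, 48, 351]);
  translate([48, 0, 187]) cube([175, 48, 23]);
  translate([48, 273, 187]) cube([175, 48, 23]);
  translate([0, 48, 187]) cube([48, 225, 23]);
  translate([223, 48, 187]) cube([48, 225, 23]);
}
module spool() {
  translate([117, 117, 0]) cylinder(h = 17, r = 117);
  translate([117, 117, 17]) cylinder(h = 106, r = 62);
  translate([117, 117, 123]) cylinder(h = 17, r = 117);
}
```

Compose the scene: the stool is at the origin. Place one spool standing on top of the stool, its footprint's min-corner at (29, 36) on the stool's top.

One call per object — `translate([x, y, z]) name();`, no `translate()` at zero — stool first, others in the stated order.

stool();
translate([29, 36, 389]) spool();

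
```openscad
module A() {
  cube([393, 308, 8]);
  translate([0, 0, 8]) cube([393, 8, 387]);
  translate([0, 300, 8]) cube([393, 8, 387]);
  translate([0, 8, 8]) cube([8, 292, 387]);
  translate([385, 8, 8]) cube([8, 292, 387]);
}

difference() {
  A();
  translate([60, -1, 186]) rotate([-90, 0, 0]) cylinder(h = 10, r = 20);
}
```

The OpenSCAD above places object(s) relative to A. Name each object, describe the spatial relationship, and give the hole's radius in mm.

The subtracted cylinder has r = 20 mm.

A is an open box. The open box has a circular hole through its front wall. The hole's radius is 20 mm.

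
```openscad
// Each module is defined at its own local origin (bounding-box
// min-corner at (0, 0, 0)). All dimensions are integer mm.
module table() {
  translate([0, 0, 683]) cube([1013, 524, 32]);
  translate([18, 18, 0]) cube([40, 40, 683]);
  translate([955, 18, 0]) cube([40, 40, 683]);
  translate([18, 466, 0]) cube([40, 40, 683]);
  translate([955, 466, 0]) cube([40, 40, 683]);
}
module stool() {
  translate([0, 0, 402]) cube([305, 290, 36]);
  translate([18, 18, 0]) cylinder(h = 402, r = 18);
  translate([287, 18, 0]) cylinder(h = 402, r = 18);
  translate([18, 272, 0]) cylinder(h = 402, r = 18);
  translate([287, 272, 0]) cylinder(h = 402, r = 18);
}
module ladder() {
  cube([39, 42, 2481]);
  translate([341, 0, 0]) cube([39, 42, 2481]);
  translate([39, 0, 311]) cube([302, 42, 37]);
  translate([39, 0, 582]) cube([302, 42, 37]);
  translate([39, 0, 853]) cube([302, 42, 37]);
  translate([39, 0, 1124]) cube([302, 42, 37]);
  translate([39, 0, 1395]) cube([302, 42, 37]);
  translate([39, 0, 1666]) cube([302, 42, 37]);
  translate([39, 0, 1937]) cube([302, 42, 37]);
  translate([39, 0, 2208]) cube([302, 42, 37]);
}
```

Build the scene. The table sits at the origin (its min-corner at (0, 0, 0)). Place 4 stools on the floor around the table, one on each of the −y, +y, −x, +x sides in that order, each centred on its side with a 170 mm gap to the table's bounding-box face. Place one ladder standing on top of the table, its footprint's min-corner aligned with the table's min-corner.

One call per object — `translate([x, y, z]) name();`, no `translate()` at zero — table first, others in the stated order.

table();
translate([354, -460, 0]) stool();
translate([354, 694, 0]) stool();
translate([-475, 117, 0]) stool();
translate([1183, 117, 0]) stool();
translate([0, 0, 715]) ladder();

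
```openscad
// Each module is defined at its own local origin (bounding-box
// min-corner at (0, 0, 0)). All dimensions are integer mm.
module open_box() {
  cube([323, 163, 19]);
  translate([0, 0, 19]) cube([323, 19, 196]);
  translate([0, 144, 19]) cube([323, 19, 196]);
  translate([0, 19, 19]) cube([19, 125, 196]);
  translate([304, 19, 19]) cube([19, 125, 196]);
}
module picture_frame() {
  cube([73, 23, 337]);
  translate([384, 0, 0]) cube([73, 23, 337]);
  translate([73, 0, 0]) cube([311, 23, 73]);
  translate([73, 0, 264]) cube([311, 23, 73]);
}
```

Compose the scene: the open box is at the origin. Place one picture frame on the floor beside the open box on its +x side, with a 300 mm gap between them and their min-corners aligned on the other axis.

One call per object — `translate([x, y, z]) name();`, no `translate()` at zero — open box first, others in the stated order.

open_box();
translate([623, 0, 0]) picture_frame();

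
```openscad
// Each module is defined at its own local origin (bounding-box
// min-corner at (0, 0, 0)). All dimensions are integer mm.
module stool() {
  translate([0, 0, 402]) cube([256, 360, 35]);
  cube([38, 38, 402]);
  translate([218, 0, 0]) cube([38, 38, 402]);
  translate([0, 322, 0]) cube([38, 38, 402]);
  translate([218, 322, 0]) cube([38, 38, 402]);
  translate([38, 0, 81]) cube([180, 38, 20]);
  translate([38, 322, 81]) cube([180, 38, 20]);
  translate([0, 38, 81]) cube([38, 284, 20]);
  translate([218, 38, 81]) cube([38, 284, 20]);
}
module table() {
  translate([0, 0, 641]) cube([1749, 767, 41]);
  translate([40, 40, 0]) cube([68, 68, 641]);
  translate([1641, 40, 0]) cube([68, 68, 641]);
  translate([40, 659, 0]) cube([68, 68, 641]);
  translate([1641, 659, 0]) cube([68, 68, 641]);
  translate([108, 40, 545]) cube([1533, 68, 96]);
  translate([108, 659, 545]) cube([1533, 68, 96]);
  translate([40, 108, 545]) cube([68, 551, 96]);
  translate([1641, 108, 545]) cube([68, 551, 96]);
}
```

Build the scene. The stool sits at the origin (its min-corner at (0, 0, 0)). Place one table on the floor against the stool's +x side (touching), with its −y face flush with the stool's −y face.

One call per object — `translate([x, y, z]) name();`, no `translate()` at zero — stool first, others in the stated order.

stool();
translate([256, 0, 0]) table();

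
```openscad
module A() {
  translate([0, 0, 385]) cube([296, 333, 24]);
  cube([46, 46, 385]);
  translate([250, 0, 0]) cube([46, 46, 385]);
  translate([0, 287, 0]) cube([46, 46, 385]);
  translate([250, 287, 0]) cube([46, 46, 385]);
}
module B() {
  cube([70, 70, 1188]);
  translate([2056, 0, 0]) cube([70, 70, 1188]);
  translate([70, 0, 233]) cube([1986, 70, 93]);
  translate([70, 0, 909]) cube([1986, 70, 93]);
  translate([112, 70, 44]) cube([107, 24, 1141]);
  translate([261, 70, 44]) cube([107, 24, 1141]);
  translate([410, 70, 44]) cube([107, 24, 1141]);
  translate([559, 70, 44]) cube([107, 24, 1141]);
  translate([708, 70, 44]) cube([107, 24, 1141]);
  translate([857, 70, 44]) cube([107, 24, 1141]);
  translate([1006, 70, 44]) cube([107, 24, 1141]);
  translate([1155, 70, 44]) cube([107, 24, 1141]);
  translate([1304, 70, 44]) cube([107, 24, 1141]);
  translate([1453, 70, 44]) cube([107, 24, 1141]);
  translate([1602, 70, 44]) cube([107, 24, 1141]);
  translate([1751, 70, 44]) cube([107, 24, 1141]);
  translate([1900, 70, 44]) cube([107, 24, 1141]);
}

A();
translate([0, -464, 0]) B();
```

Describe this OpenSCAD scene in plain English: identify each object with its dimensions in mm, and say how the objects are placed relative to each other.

A is a four-legged stool. The seat is a 296×333×24 mm slab whose top surface is at z = 409 mm; four square legs, each 46×46 mm in cross-section, run from the floor (z = 0) to the underside of the seat, each flush with a corner of the seat.

B is a fence section. Two 70×70 mm posts, 1188 mm tall, stand on the floor with a clear span of 1986 mm between their inner faces. Two horizontal rails of 70×93 mm section span the gap between the posts with their undersides at z = 233 mm and z = 909 mm, flush with the posts' −y face. 13 pickets, each 107 mm wide, 24 mm thick and 1141 mm tall, are fixed to the +y face of the rails with their bottoms at z = 44 mm, evenly spaced across the span with equal gaps (rounded down to the nearest mm) at the −x end and between each pair — any rounding remainder accumulates at the +x end.

The fence section is on the floor beside the stool on its −y side.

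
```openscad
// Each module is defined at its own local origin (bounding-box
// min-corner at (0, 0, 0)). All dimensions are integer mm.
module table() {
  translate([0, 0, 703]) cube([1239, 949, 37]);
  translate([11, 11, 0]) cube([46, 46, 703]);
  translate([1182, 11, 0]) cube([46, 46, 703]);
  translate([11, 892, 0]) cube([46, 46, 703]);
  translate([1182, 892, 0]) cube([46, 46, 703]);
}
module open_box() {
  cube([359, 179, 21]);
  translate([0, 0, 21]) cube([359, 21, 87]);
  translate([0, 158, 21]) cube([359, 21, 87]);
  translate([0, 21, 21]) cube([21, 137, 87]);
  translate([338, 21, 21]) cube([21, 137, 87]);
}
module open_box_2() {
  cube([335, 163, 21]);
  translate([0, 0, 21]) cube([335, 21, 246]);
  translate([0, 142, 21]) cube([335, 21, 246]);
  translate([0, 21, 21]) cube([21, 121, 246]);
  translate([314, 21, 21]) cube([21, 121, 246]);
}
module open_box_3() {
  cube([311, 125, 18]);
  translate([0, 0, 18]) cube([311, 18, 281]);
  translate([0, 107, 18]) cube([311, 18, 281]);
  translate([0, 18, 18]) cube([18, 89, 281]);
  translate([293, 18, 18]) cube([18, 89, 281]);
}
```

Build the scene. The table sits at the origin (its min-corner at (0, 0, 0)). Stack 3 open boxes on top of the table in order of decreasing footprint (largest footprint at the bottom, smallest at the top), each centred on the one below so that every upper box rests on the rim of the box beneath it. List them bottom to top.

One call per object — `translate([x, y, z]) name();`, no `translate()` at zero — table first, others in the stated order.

table();
translate([440, 385, 740]) open_box();
translate([452, 393, 848]) open_box_2();
translate([464, 412, 1115]) open_box_3();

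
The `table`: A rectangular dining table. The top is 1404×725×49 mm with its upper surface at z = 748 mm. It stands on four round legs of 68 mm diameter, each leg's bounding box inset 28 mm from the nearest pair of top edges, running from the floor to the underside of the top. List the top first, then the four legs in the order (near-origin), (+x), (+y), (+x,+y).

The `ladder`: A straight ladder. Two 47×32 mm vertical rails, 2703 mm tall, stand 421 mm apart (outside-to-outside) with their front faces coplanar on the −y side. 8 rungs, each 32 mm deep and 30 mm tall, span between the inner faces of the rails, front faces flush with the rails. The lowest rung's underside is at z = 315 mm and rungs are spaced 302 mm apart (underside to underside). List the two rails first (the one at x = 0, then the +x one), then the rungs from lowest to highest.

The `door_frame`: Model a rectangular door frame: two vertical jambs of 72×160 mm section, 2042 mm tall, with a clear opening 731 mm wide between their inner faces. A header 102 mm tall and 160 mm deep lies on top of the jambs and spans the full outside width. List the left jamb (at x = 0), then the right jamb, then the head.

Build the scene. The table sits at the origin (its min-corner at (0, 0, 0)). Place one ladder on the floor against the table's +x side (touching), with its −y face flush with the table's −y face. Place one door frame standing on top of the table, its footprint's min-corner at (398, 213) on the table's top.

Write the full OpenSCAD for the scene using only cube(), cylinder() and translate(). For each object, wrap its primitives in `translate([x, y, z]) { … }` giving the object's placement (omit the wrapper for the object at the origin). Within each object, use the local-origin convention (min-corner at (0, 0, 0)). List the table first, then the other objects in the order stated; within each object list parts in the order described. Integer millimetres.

translate([0, 0, 699]) cube([1404, 725, 49]);
translate([62, 62, 0]) cylinder(h = 699, r = 34);
translate([1342, 62, 0]) cylinder(h = 699, r = 34);
translate([62, 663, 0]) cylinder(h = 699, r = 34);
translate([1342, 663, 0]) cylinder(h = 699, r = 34);
translate([1404, 0, 0]) {
  cube([47, 32, 2703]);
  translate([374, 0, 0]) cube([47, 32, 2703]);
  translate([47, 0, 315]) cube([327, 32, 30]);
  translate([47, 0, 617]) cube([327, 32, 30]);
  translate([47, 0, 919]) cube([327, 32, 30]);
  translate([47, 0, 1221]) cube([327, 32, 30]);
  translate([47, 0, 1523]) cube([327, 32, 30]);
  translate([47, 0, 1825]) cube([327, 32, 30]);
  translate([47, 0, 2127]) cube([327, 32, 30]);
  translate([47, 0, 2429]) cube([327, 32, 30]);
}
translate([398, 213, 748]) {
  cube([72, 160, 2042]);
  translate([803, 0, 0]) cube([72, 160, 2042]);
  translate([0, 0, 2042]) cube([875, 160, 102]);
}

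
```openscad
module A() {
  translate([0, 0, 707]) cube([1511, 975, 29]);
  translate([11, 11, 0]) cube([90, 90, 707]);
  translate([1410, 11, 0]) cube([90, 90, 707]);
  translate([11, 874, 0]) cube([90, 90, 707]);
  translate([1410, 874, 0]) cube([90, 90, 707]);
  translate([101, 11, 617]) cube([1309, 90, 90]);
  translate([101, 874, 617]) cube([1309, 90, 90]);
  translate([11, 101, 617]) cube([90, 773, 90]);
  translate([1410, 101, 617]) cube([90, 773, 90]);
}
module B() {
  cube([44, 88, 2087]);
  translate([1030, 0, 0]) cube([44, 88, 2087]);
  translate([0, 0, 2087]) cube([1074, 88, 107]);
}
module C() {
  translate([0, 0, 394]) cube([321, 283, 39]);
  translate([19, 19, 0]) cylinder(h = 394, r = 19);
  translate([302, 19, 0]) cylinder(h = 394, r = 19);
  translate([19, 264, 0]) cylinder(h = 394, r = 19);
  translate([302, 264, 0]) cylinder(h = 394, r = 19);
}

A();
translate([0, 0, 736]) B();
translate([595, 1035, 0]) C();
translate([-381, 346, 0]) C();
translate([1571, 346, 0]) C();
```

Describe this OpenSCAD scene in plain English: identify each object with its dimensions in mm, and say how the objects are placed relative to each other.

A is a rectangular dining table. The top is 1511×975×29 mm with its upper surface at z = 736 mm. It stands on four 90×90 mm square legs, each inset 11 mm from the nearest pair of top edges, running from the floor to the underside of the top. Four apron rails, 90 mm thick and 90 mm tall, run between adjacent legs with their top edges flush with the underside of the top and their outer faces flush with the legs' outer faces.

B is a door frame. The clear opening is 986 mm wide and 2087 mm high. Two 44 mm wide jambs, 88 mm deep, stand either side of the opening from the floor to the top of the opening. A 107 mm thick head sits across the top of both jambs, spanning the full outside width of the frame.

C is a simple wooden stool: a rectangular seat 321 mm (x) by 283 mm (y), 39 mm thick, top face at z = 433 mm, on four round legs, each 38 mm in diameter. The legs rest on z = 0, each leg's axis is inset half a diameter from the nearest pair of seat edges (so the leg's bounding box is flush with the corner).

The door frame is on top of the table. Three stools sit around the table at the +y, −x, +x sides.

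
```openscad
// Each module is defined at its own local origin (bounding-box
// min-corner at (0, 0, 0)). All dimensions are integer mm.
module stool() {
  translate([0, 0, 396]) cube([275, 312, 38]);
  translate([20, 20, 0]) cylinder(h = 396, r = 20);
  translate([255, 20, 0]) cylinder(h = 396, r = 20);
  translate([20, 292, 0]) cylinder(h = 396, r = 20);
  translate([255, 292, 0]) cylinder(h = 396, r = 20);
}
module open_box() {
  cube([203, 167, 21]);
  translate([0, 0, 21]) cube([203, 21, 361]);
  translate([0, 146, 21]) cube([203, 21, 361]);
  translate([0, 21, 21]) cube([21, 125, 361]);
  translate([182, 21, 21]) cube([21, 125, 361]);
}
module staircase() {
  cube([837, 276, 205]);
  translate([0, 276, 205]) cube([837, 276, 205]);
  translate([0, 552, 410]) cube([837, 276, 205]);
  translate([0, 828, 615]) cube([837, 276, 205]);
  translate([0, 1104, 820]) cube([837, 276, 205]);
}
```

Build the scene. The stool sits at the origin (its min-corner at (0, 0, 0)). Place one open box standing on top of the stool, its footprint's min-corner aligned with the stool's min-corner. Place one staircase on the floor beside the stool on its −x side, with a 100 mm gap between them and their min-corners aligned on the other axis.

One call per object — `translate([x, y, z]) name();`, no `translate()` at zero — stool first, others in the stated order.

stool();
translate([0, 0, 434]) open_box();
translate([-937, 0, 0]) staircase();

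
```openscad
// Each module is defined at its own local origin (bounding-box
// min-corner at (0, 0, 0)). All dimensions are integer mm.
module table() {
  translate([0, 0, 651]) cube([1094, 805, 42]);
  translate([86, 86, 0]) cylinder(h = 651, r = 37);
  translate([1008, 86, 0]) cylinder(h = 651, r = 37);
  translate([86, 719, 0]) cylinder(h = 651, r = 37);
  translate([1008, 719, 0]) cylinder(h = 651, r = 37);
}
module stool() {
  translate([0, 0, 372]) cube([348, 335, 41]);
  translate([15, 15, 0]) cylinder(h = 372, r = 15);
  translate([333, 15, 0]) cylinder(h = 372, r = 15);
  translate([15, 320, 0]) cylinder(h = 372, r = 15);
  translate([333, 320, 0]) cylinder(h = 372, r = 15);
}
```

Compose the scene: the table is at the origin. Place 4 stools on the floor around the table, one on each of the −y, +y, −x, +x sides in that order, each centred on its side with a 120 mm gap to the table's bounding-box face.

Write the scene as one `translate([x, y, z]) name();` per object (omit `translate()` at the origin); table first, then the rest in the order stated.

table();
translate([373, -455, 0]) stool();
translate([373, 925, 0]) stool();
translate([-468, 235, 0]) stool();
translate([1214, 235, 0]) stool();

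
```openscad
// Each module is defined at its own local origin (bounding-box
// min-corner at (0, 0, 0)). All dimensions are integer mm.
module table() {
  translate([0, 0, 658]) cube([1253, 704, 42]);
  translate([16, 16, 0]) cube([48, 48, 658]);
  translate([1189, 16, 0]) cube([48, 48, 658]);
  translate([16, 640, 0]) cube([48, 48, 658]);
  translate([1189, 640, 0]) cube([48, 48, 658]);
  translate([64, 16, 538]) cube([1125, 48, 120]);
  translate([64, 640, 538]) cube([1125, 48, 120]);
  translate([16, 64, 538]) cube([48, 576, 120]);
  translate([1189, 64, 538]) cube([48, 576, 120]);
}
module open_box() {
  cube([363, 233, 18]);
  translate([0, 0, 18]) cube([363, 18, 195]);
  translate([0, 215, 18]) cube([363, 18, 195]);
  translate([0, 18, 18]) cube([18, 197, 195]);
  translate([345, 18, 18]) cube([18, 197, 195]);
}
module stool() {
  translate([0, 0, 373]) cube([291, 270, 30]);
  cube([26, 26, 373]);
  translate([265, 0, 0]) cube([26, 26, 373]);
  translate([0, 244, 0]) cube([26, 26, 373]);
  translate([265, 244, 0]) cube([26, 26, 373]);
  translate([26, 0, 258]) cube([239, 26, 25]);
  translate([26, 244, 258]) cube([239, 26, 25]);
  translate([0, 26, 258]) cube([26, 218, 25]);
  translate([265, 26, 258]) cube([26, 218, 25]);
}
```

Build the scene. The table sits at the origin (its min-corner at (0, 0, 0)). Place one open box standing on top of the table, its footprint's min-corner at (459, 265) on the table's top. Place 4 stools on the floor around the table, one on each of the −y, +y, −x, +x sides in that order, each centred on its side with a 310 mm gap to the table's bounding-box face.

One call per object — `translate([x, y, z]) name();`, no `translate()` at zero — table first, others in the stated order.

table();
translate([459, 265, 700]) open_box();
translate([481, -580, 0]) stool();
translate([481, 1014, 0]) stool();
translate([-601, 217, 0]) stool();
translate([1563, 217, 0]) stool();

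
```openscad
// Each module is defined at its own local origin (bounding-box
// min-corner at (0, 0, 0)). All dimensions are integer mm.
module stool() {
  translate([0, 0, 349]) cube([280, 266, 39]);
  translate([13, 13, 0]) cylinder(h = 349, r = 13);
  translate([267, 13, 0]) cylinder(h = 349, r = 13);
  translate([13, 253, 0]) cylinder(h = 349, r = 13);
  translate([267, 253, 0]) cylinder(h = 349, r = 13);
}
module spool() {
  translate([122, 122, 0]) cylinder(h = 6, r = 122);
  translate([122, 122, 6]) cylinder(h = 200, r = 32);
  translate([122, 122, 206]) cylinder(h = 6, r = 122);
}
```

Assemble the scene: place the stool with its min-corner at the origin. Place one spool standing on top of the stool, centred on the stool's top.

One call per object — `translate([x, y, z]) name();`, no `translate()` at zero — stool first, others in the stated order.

stool();
translate([18, 11, 388]) spool();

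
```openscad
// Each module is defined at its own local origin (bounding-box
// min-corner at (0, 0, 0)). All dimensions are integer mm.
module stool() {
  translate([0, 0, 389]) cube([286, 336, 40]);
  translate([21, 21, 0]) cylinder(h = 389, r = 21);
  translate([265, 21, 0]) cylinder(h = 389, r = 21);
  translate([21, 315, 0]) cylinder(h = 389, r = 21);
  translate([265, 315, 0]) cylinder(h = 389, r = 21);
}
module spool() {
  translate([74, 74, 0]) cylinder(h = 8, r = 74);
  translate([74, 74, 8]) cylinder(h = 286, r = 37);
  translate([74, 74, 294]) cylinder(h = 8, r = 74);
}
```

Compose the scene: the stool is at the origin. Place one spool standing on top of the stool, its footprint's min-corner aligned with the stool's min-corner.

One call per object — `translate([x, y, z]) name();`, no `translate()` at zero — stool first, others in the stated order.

stool();
translate([0, 0, 429]) spool();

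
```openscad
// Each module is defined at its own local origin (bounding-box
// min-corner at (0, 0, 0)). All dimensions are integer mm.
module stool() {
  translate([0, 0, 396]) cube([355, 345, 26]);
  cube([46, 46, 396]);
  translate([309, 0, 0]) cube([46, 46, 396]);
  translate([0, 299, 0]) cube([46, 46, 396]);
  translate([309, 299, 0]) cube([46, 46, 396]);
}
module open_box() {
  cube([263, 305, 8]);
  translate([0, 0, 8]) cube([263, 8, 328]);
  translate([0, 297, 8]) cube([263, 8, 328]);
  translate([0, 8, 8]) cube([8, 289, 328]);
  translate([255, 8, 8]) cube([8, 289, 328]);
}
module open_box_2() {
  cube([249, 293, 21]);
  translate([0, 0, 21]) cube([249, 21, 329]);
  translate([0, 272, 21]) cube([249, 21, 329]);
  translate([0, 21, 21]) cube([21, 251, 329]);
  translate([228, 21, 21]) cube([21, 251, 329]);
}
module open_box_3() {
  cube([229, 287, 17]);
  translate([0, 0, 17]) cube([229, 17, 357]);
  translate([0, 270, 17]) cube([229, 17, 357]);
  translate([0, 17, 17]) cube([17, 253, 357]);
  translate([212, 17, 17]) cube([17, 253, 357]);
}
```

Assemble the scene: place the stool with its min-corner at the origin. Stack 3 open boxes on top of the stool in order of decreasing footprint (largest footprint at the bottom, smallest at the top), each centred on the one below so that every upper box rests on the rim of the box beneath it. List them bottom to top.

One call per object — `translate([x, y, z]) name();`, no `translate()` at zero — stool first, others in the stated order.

stool();
translate([46, 20, 422]) open_box();
translate([53, 26, 758]) open_box_2();
translate([63, 29, 1108]) open_box_3();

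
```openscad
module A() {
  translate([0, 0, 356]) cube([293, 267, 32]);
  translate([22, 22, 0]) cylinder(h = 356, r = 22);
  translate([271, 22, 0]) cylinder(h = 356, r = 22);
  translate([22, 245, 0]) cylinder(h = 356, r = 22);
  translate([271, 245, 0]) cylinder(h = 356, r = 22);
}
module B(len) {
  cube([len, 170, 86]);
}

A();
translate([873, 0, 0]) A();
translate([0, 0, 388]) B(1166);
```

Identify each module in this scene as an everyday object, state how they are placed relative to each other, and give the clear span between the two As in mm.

A is a stool. B is a beam. A beam spans the tops of two stools. The clear span between the two stools is 580 mm.

Second stool starts at x = 873; first ends at x = 293; clear span = 873 − 293 = 580 mm.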